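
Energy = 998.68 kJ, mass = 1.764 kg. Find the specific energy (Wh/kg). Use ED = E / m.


Convert: E = 998.68 kJ = 277.41 Wh
ED = E / m = 277.41 / 1.764 = 157.3 Wh/kg

157.3 Wh/kg


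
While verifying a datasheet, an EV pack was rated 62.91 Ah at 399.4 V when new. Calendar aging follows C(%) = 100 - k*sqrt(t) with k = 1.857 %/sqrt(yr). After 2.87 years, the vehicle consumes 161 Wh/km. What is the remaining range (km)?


Step 1: capacity retention = 100 - 1.857 * sqrt(2.87) = 100 - 1.857 * 1.6941 = 96.854%
Step 2: C_now = 62.91 * 96.854/100 = 60.931 Ah
Step 3: E_pack = V * C_now = 399.4 * 60.931 = 24336 Wh
Step 4: range = E_pack / consumption = 24336 / 161 = 151.2 km

151.2 km


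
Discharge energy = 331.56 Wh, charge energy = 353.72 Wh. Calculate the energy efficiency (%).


Round-trip efficiency = 331.56/353.72 * 100% = 93.74%

93.74%


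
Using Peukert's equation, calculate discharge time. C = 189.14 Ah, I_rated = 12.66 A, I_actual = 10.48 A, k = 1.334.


Step 1: t_rated = C / I_rated = 189.14 / 12.66 = 14.94 hr
Step 2: ratio = 12.66 / 10.48 = 1.208
Step 3: ratio^k = 1.208^1.334 = 1.2867
Step 4: t = t_rated * ratio^k = 14.94 * 1.2867 = 19.22 hr

19.22 hr


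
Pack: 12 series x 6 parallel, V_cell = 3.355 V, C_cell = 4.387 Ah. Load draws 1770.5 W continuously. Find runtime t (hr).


Step 1: E_pack = Ns * V_cell * Np * C_cell = 12 * 3.355 * 6 * 4.387 = 1059.7 Wh
Step 2: t = E_pack / P = 1059.7 / 1770.5 = 0.5985 hr

0.5985 hr


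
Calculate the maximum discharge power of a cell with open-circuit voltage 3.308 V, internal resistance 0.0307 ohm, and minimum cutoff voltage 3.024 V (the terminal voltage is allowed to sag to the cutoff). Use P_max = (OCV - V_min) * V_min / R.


dV = OCV - V_min = 0.284 V (so I_max = dV / R)
P_max = dV * V_min / R = 0.284 * 3.024 / 0.0307 = 27.97 W

27.97 W


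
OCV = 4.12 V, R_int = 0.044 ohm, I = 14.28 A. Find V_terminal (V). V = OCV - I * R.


IR drop = 14.28 * 0.044 = 0.62832 V
V = 4.12 - 0.62832 = 3.492 V

3.492 V


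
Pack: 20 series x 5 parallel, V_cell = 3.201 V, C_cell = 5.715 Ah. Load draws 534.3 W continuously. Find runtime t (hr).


Step 1: E_pack = Ns * V_cell * Np * C_cell = 20 * 3.201 * 5 * 5.715 = 1829.4 Wh
Step 2: t = E_pack / P = 1829.4 / 534.3 = 3.424 hr

3.424 hr


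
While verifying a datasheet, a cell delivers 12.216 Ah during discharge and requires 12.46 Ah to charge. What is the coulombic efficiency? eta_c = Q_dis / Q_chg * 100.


Coulombic efficiency = 12.216/12.46 * 100% = 98.04%

98.04%


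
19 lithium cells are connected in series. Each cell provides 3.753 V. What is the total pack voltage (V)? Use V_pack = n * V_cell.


V_pack = n * V_cell = 19 * 3.753 = 71.307 V

71.307 V


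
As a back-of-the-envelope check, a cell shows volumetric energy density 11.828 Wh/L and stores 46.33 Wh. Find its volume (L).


V = E / ED = 46.33 / 11.828 = 3.917 L

3.917 L


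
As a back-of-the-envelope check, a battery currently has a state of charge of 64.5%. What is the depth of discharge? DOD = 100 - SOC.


Complement of SOC: DOD = 100% - 64.5% = 35.5%

35.5%


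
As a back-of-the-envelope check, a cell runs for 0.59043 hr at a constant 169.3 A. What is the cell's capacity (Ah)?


C = I * t = 169.3 * 0.59043 = 99.96 Ah

99.96 Ah


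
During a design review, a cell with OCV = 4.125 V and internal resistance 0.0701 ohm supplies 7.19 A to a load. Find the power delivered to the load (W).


Step 1: V_terminal = OCV - I*R = 4.125 - 7.19 * 0.0701 = 3.621 V
Step 2: P_out = V_terminal * I = 3.621 * 7.19 = 26.03 W

26.03 W


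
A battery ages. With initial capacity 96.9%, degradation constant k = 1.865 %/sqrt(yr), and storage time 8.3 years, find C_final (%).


sqrt(t) = sqrt(8.3) = 2.881
C_final = 96.9 - 1.865 * 2.881 = 91.53%

91.53%


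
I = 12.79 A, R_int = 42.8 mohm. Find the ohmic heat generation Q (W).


Convert: R = 42.8 mohm = 0.0428 ohm
I^2 = 163.58
Q = 163.58 * 0.0428 = 7.001 W

7.001 W


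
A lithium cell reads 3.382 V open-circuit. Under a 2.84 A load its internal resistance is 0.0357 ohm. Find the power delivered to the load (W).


Step 1: V_terminal = OCV - I*R = 3.382 - 2.84 * 0.0357 = 3.2806 V
Step 2: P_out = V_terminal * I = 3.2806 * 2.84 = 9.317 W

9.317 W


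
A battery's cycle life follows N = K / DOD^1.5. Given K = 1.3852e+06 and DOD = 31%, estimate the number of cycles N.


Step 1: DOD^1.5 = 31^1.5 = 172.6
Step 2: N = 1.3852e+06 / 172.6 = 8025 cycles

8025 cycles


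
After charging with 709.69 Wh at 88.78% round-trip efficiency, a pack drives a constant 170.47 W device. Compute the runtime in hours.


Step 1: E_discharge = eta/100 * E_charge = 88.78/100 * 709.69 = 630.06 Wh
Step 2: t = E_discharge / P = 630.06 / 170.47 = 3.696 hr

3.696 hr


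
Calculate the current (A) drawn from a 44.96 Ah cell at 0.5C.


I = C_rate * capacity = 0.5 * 44.96 = 22.48 A

22.48 A


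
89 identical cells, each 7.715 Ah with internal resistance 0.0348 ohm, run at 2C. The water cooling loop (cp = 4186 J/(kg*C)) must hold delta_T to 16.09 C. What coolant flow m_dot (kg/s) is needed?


Step 1: I = 2 * 7.715 = 15.43 A
Step 2: Q_cell = I^2 * R = 15.43^2 * 0.0348 = 8.2854 W
Step 3: Q_total = 89 * 8.2854 = 737.4 W
Step 4: m_dot = Q_total / (cp * dT) = 737.4 / (4186 * 16.09) = 0.01095 kg/s

0.01095 kg/s


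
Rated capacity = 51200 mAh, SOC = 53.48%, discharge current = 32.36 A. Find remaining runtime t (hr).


Convert: C_total = 51200 mAh = 51.2 Ah
Step 1: remaining = SOC/100 * C_total = 53.48/100 * 51.2 = 27.382 Ah
Step 2: t = remaining / I = 27.382 / 32.36 = 0.8462 hr

0.8462 hr


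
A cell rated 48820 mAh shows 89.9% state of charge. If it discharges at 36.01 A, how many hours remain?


Convert: C_total = 48820 mAh = 48.82 Ah
Step 1: remaining = SOC/100 * C_total = 89.9/100 * 48.82 = 43.889 Ah
Step 2: t = remaining / I = 43.889 / 36.01 = 1.219 hr

1.219 hr


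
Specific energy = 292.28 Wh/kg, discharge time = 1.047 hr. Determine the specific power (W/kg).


Specific power = 292.28 Wh/kg / 1.047 hr = 279.2 W/kg

279.2 W/kg


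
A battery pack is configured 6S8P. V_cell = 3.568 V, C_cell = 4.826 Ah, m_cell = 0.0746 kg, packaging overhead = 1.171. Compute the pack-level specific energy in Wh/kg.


Step 1: V_pack = 6 * 3.568 = 21.408 V
Step 2: C_pack = 8 * 4.826 = 38.608 Ah
Step 3: E_pack = V_pack * C_pack = 21.408 * 38.608 = 826.52 Wh
Step 4: m_pack = 6 * 8 * 0.0746 * 1.171 = 4.1931 kg
Step 5: ED = E_pack / m_pack = 826.52 / 4.1931 = 197.1 Wh/kg

197.1 Wh/kg


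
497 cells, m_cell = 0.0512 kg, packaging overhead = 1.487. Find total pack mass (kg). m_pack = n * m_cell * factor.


Cell mass sum = 497 * 0.0512 = 25.446 kg
With overhead 1.487: m_pack = 25.446 * 1.487 = 37.84 kg

37.84 kg


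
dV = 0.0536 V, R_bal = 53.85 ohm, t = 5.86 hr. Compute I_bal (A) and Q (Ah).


I_bal = dV / R = 0.0536 / 53.85 = 9.9536e-04 A
Q = I_bal * t = 9.9536e-04 * 5.86 = 0.005833 Ah

I=9.9536e-04 A, Q=0.005833 Ah


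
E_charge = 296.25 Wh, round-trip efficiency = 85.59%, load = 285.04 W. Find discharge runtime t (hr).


Step 1: E_discharge = eta/100 * E_charge = 85.59/100 * 296.25 = 253.56 Wh
Step 2: t = E_discharge / P = 253.56 / 285.04 = 0.8896 hr

0.8896 hr


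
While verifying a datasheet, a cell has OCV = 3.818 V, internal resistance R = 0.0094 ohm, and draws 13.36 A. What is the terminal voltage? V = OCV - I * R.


V = OCV - I*R = 3.818 - 13.36 * 0.0094 = 3.692 V

3.692 V


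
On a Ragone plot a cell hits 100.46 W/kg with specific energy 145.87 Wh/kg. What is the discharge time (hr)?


t = E / P = 145.87 / 100.46 = 1.452 hr

1.452 hr


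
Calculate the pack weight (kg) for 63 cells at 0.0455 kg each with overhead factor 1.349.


m_pack = n * m_cell * overhead = 63 * 0.0455 * 1.349 = 3.867 kg

3.867 kg


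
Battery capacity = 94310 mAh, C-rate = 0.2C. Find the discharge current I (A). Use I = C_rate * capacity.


Convert: capacity = 94310 mAh = 94.31 Ah
I = C_rate * capacity = 0.2 * 94.31 = 18.862 A

18.862 A


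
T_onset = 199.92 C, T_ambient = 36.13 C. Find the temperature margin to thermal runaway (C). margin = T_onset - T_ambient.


margin = T_onset - T_ambient = 199.92 - 36.13 = 163.79 C

163.79 C


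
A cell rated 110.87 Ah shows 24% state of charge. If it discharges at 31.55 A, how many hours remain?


Step 1: remaining = SOC/100 * C_total = 24/100 * 110.87 = 26.609 Ah
Step 2: t = remaining / I = 26.609 / 31.55 = 0.8434 hr

0.8434 hr


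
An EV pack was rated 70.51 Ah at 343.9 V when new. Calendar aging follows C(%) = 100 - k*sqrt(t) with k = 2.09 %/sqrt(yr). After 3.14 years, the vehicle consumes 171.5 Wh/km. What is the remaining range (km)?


Step 1: capacity retention = 100 - 2.09 * sqrt(3.14) = 100 - 2.09 * 1.772 = 96.297%
Step 2: C_now = 70.51 * 96.297/100 = 67.899 Ah
Step 3: E_pack = V * C_now = 343.9 * 67.899 = 23350 Wh
Step 4: range = E_pack / consumption = 23350 / 171.5 = 136.2 km

136.2 km


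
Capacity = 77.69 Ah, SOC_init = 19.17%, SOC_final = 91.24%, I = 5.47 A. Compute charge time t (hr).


Step 1: dSOC = 91.24% - 19.17% = 72.07%
Step 2: delta_Ah = 77.69 * 72.07 / 100 = 55.991 Ah
Step 3: t = 55.991 / 5.47 = 10.24 hr

10.24 hr


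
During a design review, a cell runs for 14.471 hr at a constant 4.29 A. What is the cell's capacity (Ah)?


C = I * t = 4.29 * 14.471 = 62.08 Ah

62.08 Ah


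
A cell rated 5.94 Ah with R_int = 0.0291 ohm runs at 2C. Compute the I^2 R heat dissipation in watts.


Step 1: I = C_rate * capacity = 2 * 5.94 = 11.88 A
Step 2: Q = I^2 * R = 11.88^2 * 0.0291 = 141.13 * 0.0291 = 4.107 W

4.107 W


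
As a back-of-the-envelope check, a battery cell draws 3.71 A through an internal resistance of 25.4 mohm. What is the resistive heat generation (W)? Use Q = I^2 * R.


Convert: R = 25.4 mohm = 0.0254 ohm
I^2 = 13.764
Q = 13.764 * 0.0254 = 0.3496 W

0.3496 W


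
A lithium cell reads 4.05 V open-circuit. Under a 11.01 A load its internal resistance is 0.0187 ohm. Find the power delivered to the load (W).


Step 1: V_terminal = OCV - I*R = 4.05 - 11.01 * 0.0187 = 3.8441 V
Step 2: P_out = V_terminal * I = 3.8441 * 11.01 = 42.32 W

42.32 W


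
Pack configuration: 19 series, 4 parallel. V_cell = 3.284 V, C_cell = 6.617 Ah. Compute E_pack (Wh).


V_pack = 19 * 3.284 = 62.396 V
C_pack = 4 * 6.617 = 26.468 Ah
E = V_pack * C_pack = 62.396 * 26.468 = 1651 Wh

1651 Wh


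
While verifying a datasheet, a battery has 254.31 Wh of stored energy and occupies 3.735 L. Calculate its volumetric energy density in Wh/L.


ED = E / V = 254.31 / 3.735 = 68.09 Wh/L

68.09 Wh/L


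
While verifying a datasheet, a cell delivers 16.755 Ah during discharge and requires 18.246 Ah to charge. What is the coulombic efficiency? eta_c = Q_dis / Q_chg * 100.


Coulombic efficiency = 16.755/18.246 * 100% = 91.83%

91.83%


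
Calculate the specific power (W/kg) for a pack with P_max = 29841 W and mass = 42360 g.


Convert: m = 42360 g = 42.36 kg
SP = P / m = 29841 / 42.36 = 704.5 W/kg

704.5 W/kg


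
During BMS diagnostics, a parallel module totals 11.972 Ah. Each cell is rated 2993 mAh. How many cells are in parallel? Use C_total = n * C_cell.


Convert: C_cell = 2993 mAh = 2.993 Ah
n = C_total / C_cell = 11.972 / 2.993 = 4

4


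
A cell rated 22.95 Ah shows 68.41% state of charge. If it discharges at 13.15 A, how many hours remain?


Step 1: remaining = SOC/100 * C_total = 68.41/100 * 22.95 = 15.7 Ah
Step 2: t = remaining / I = 15.7 / 13.15 = 1.194 hr

1.194 hr


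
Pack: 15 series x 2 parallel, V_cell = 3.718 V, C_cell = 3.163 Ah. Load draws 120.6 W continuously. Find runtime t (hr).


Step 1: E_pack = Ns * V_cell * Np * C_cell = 15 * 3.718 * 2 * 3.163 = 352.8 Wh
Step 2: t = E_pack / P = 352.8 / 120.6 = 2.925 hr

2.925 hr


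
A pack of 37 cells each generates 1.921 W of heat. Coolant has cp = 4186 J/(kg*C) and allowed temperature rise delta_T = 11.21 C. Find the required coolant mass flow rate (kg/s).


Q_total = 37 * 1.921 = 71.077 W
m_dot = Q_total / (cp * dT) = 71.077 / (4186 * 11.21) = 0.001515 kg/s

0.001515 kg/s


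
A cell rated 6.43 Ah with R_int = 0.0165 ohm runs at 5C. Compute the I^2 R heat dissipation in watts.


Step 1: I = C_rate * capacity = 5 * 6.43 = 32.15 A
Step 2: Q = I^2 * R = 32.15^2 * 0.0165 = 1033.6 * 0.0165 = 17.05 W

17.05 W


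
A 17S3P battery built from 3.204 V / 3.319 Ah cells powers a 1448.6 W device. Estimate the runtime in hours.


Step 1: E_pack = Ns * V_cell * Np * C_cell = 17 * 3.204 * 3 * 3.319 = 542.34 Wh
Step 2: t = E_pack / P = 542.34 / 1448.6 = 0.3744 hr

0.3744 hr


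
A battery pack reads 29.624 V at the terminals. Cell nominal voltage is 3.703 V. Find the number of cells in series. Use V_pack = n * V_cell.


n = V_pack / V_cell = 29.624 / 3.703 = 8

8


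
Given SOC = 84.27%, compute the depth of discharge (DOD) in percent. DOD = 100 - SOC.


Complement of SOC: DOD = 100% - 84.27% = 15.73%

15.73%


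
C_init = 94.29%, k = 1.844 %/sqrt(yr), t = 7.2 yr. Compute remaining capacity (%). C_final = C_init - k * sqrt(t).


Step 1: sqrt(7.2 yr) = 2.6833
Step 2: drop = 1.844 * 2.6833 = 4.948
Step 3: C_final = 94.29 - 4.948 = 89.34%

89.34%


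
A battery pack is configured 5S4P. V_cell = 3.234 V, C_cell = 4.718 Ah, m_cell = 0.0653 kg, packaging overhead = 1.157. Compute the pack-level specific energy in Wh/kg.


Step 1: V_pack = 5 * 3.234 = 16.17 V
Step 2: C_pack = 4 * 4.718 = 18.872 Ah
Step 3: E_pack = V_pack * C_pack = 16.17 * 18.872 = 305.16 Wh
Step 4: m_pack = 5 * 4 * 0.0653 * 1.157 = 1.511 kg
Step 5: ED = E_pack / m_pack = 305.16 / 1.511 = 202.0 Wh/kg

202.0 Wh/kg


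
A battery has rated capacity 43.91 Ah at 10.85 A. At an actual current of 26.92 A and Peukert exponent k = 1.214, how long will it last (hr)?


Step 1: t_rated = C / I_rated = 43.91 / 10.85 = 4.047 hr
Step 2: ratio = 10.85 / 26.92 = 0.40305
Step 3: ratio^k = 0.40305^1.214 = 0.33182
Step 4: t = t_rated * ratio^k = 4.047 * 0.33182 = 1.343 hr

1.343 hr


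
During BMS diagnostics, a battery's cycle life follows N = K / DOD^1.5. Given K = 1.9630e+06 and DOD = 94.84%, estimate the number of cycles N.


Step 1: DOD^1.5 = 94.84^1.5 = 923.61
Step 2: N = 1.9630e+06 / 923.61 = 2125 cycles

2125 cycles


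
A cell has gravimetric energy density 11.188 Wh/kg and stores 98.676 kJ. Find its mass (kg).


Convert: E = 98.676 kJ = 27.41 Wh
m = E / ED = 27.41 / 11.188 = 2.450 kg

2.450 kg


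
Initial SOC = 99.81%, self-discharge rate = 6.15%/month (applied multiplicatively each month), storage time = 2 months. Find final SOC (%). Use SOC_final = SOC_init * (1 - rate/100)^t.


decay = (1 - 6.15/100)^2 = 0.88078
SOC_final = 99.81 * 0.88078 = 87.91%

87.91%


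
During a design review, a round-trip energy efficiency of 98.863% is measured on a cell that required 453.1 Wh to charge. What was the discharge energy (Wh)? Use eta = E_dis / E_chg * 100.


E_dis = eta/100 * E_chg = 98.863/100 * 453.1 = 447.9 Wh

447.9 Wh


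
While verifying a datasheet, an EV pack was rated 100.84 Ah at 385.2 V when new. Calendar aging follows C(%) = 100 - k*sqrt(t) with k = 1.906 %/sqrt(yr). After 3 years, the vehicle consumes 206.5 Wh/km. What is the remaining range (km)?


Step 1: capacity retention = 100 - 1.906 * sqrt(3) = 100 - 1.906 * 1.7321 = 96.699%
Step 2: C_now = 100.84 * 96.699/100 = 97.511 Ah
Step 3: E_pack = V * C_now = 385.2 * 97.511 = 37561 Wh
Step 4: range = E_pack / consumption = 37561 / 206.5 = 181.9 km

181.9 km


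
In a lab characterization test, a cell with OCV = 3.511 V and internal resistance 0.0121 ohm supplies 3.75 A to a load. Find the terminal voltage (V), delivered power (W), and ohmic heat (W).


Step 1: V_terminal = OCV - I*R = 3.511 - 3.75 * 0.0121 = 3.4656 V
Step 2: P_out = V_terminal * I = 3.4656 * 3.75 = 13.00 W
Step 3: Q = I^2 * R = 3.75^2 * 0.0121 = 0.1702 W

V=3.4656 V, P=13.00 W, Q=0.1702 W


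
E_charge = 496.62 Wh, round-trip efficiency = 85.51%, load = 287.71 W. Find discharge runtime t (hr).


Step 1: E_discharge = eta/100 * E_charge = 85.51/100 * 496.62 = 424.66 Wh
Step 2: t = E_discharge / P = 424.66 / 287.71 = 1.476 hr

1.476 hr


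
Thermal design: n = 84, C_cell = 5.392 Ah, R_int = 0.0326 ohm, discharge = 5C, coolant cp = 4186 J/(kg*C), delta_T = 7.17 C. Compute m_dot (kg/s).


Step 1: I = 5 * 5.392 = 26.96 A
Step 2: Q_cell = I^2 * R = 26.96^2 * 0.0326 = 23.695 W
Step 3: Q_total = 84 * 23.695 = 1990.4 W
Step 4: m_dot = Q_total / (cp * dT) = 1990.4 / (4186 * 7.17) = 0.06632 kg/s

0.06632 kg/s


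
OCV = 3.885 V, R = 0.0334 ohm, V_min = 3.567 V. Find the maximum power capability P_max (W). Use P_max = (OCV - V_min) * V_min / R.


P_max = (OCV - V_min) * V_min / R = (3.885 - 3.567) * 3.567 / 0.0334 = 0.318 * 3.567 / 0.0334 = 33.96 W

33.96 W


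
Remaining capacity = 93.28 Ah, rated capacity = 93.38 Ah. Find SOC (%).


SOC% = 93.28 / 93.38 * 100 = 99.89%

99.89%


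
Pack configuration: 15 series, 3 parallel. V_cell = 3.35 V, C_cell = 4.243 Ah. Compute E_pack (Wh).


V_pack = 15 * 3.35 = 50.25 V
C_pack = 3 * 4.243 = 12.729 Ah
E = V_pack * C_pack = 50.25 * 12.729 = 639.6 Wh

639.6 Wh


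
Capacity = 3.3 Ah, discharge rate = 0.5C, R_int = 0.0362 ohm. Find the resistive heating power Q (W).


Step 1: I = C_rate * capacity = 0.5 * 3.3 = 1.65 A
Step 2: Q = I^2 * R = 1.65^2 * 0.0362 = 2.7225 * 0.0362 = 0.09855 W

0.09855 W


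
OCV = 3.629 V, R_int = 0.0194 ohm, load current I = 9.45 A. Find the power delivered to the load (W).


Step 1: V_terminal = OCV - I*R = 3.629 - 9.45 * 0.0194 = 3.4457 V
Step 2: P_out = V_terminal * I = 3.4457 * 9.45 = 32.56 W

32.56 W


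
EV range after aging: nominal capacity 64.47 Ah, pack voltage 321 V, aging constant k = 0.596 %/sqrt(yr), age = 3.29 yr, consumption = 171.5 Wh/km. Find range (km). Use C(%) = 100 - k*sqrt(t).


Step 1: capacity retention = 100 - 0.596 * sqrt(3.29) = 100 - 0.596 * 1.8138 = 98.919%
Step 2: C_now = 64.47 * 98.919/100 = 63.773 Ah
Step 3: E_pack = V * C_now = 321 * 63.773 = 20471 Wh
Step 4: range = E_pack / consumption = 20471 / 171.5 = 119.4 km

119.4 km


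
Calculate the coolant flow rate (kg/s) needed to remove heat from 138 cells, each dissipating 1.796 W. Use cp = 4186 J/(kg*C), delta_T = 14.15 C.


Step 1: Total heat Q = 138 * 1.796 W = 247.85 W
Step 2: denom = cp * dT = 4186 * 14.15 = 59232
Step 3: m_dot = 247.85 / 59232 = 0.004184 kg/s

0.004184 kg/s


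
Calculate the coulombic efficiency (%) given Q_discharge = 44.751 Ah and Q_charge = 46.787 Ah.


eta_c = Q_dis / Q_chg * 100 = 44.751 / 46.787 * 100 = 95.65%

95.65%


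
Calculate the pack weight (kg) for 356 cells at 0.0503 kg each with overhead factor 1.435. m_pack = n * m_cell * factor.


Cell mass sum = 356 * 0.0503 = 17.907 kg
With overhead 1.435: m_pack = 17.907 * 1.435 = 25.70 kg

25.70 kg


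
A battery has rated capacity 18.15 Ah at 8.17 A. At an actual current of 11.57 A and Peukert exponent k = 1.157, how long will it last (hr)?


Step 1: t_rated = C / I_rated = 18.15 / 8.17 = 2.2215 hr
Step 2: ratio = 8.17 / 11.57 = 0.70614
Step 3: ratio^k = 0.70614^1.157 = 0.6686
Step 4: t = t_rated * ratio^k = 2.2215 * 0.6686 = 1.485 hr

1.485 hr


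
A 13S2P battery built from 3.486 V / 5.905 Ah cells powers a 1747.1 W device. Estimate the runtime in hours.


Step 1: E_pack = Ns * V_cell * Np * C_cell = 13 * 3.486 * 2 * 5.905 = 535.21 Wh
Step 2: t = E_pack / P = 535.21 / 1747.1 = 0.3063 hr

0.3063 hr


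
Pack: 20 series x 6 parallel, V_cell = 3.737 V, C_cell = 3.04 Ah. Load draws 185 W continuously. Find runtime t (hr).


Step 1: E_pack = Ns * V_cell * Np * C_cell = 20 * 3.737 * 6 * 3.04 = 1363.3 Wh
Step 2: t = E_pack / P = 1363.3 / 185 = 7.369 hr

7.369 hr


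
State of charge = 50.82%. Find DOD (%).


Complement of SOC: DOD = 100% - 50.82% = 49.18%

49.18%


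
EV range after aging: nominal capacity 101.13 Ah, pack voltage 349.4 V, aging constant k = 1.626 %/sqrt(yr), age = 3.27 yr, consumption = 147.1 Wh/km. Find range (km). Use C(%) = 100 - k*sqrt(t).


Step 1: capacity retention = 100 - 1.626 * sqrt(3.27) = 100 - 1.626 * 1.8083 = 97.06%
Step 2: C_now = 101.13 * 97.06/100 = 98.157 Ah
Step 3: E_pack = V * C_now = 349.4 * 98.157 = 34296 Wh
Step 4: range = E_pack / consumption = 34296 / 147.1 = 233.1 km

233.1 km


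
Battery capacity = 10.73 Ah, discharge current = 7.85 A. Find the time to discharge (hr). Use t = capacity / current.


t = capacity / current = 10.73 / 7.85 = 1.367 hr

1.367 hr


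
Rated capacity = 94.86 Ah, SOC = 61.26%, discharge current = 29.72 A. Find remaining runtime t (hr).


Step 1: remaining = SOC/100 * C_total = 61.26/100 * 94.86 = 58.111 Ah
Step 2: t = remaining / I = 58.111 / 29.72 = 1.955 hr

1.955 hr


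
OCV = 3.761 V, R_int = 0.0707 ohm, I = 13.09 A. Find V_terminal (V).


IR drop = 13.09 * 0.0707 = 0.92546 V
V = 3.761 - 0.92546 = 2.836 V

2.836 V


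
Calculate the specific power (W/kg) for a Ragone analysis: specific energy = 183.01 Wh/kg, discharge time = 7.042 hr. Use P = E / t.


Specific power = 183.01 Wh/kg / 7.042 hr = 25.99 W/kg

25.99 W/kg


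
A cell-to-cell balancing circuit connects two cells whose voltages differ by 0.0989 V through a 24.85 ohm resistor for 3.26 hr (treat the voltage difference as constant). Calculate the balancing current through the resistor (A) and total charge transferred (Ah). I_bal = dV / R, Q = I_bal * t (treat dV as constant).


I_bal = dV / R = 0.0989 / 24.85 = 0.0039799 A
Q = I_bal * t = 0.0039799 * 3.26 = 0.01297 Ah

I=0.0039799 A, Q=0.01297 Ah


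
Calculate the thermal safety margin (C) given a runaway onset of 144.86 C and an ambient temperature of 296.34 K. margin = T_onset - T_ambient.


Convert: T_ambient = 296.34 K = 23.19 C
margin = 144.86 - 23.19 = 121.67 C

121.67 C


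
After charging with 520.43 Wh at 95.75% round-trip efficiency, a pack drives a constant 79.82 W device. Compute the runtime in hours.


Step 1: E_discharge = eta/100 * E_charge = 95.75/100 * 520.43 = 498.31 Wh
Step 2: t = E_discharge / P = 498.31 / 79.82 = 6.243 hr

6.243 hr


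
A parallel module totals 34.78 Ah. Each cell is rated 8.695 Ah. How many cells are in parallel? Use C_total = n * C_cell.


n = C_total / C_cell = 34.78 / 8.695 = 4

4


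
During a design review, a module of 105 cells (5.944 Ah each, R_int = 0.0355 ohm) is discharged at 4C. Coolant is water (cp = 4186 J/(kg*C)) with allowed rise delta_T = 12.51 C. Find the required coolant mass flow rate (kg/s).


Step 1: I = 4 * 5.944 = 23.776 A
Step 2: Q_cell = I^2 * R = 23.776^2 * 0.0355 = 20.068 W
Step 3: Q_total = 105 * 20.068 = 2107.1 W
Step 4: m_dot = Q_total / (cp * dT) = 2107.1 / (4186 * 12.51) = 0.04024 kg/s

0.04024 kg/s


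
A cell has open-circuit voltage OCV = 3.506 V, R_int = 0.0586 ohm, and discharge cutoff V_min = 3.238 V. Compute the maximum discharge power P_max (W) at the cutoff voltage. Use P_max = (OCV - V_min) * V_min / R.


dV = OCV - V_min = 0.268 V (so I_max = dV / R)
P_max = dV * V_min / R = 0.268 * 3.238 / 0.0586 = 14.81 W

14.81 W


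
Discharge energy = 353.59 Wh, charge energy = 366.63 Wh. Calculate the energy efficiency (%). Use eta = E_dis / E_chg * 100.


eta_e = E_dis / E_chg * 100 = 353.59 / 366.63 * 100 = 96.44%

96.44%


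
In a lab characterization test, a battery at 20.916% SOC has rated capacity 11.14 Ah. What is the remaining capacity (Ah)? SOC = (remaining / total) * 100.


remaining = SOC / 100 * total = 20.916 / 100 * 11.14 = 2.330 Ah

2.330 Ah


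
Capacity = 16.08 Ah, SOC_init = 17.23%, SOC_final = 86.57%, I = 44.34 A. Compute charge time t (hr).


delta_Ah = 16.08 * (86.57 - 17.23) / 100 = 11.15 Ah
t = delta_Ah / I = 11.15 / 44.34 = 0.2515 hr

0.2515 hr


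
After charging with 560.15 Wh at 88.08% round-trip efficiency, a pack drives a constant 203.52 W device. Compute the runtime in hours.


Step 1: E_discharge = eta/100 * E_charge = 88.08/100 * 560.15 = 493.38 Wh
Step 2: t = E_discharge / P = 493.38 / 203.52 = 2.424 hr

2.424 hr


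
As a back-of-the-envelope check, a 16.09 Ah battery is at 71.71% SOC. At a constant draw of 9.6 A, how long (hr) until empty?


Step 1: remaining = SOC/100 * C_total = 71.71/100 * 16.09 = 11.538 Ah
Step 2: t = remaining / I = 11.538 / 9.6 = 1.202 hr

1.202 hr


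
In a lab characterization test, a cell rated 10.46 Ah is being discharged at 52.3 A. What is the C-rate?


C_rate = I / capacity = 52.3 / 10.46 = 5C

5C


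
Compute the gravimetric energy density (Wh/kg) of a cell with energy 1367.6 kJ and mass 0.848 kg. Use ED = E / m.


Convert: E = 1367.6 kJ = 379.89 Wh
ED = E / m = 379.89 / 0.848 = 448.0 Wh/kg

448.0 Wh/kg


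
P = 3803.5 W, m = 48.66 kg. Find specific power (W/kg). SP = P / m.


Specific power = 3803.5 W / 48.66 kg = 78.16 W/kg

78.16 W/kg


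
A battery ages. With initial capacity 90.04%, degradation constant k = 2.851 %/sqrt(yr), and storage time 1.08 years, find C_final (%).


Step 1: sqrt(1.08 yr) = 1.0392
Step 2: drop = 2.851 * 1.0392 = 2.9628
Step 3: C_final = 90.04 - 2.9628 = 87.08%

87.08%


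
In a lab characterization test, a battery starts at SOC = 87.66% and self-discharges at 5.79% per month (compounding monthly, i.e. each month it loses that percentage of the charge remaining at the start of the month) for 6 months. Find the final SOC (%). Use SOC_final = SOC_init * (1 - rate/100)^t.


decay = (1 - 5.79/100)^6 = 0.69917
SOC_final = 87.66 * 0.69917 = 61.29%

61.29%


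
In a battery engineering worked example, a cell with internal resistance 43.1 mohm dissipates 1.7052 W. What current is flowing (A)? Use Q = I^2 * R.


Convert: R = 43.1 mohm = 0.0431 ohm
I = sqrt(Q / R) = sqrt(1.7052 / 0.0431) = sqrt(39.564) = 6.290 A

6.290 A


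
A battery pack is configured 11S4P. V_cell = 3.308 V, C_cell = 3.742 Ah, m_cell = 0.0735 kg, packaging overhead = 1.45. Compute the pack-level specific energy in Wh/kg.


Step 1: V_pack = 11 * 3.308 = 36.388 V
Step 2: C_pack = 4 * 3.742 = 14.968 Ah
Step 3: E_pack = V_pack * C_pack = 36.388 * 14.968 = 544.66 Wh
Step 4: m_pack = 11 * 4 * 0.0735 * 1.45 = 4.6893 kg
Step 5: ED = E_pack / m_pack = 544.66 / 4.6893 = 116.1 Wh/kg

116.1 Wh/kg


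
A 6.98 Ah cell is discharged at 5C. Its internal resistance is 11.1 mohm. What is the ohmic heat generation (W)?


Convert: R = 11.1 mohm = 0.0111 ohm
Step 1: I = C_rate * capacity = 5 * 6.98 = 34.9 A
Step 2: Q = I^2 * R = 34.9^2 * 0.0111 = 1218 * 0.0111 = 13.52 W

13.52 W


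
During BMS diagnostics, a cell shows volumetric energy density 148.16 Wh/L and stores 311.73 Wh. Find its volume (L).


V = E / ED = 311.73 / 148.16 = 2.104 L

2.104 L


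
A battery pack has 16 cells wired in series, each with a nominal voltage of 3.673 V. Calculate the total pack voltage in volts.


Series voltages add: 16 * 3.673 V = 58.768 V

58.768 V


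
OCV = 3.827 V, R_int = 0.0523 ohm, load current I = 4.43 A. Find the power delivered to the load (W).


Step 1: V_terminal = OCV - I*R = 3.827 - 4.43 * 0.0523 = 3.5953 V
Step 2: P_out = V_terminal * I = 3.5953 * 4.43 = 15.93 W

15.93 W


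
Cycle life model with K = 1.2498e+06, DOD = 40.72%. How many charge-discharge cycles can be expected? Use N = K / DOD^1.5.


Step 1: DOD^1.5 = 40.72^1.5 = 259.84
Step 2: N = 1.2498e+06 / 259.84 = 4810 cycles

4810 cycles


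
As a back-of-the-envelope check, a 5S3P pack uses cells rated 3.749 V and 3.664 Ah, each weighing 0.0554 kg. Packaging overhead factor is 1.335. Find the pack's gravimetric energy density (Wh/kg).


Step 1: V_pack = 5 * 3.749 = 18.745 V
Step 2: C_pack = 3 * 3.664 = 10.992 Ah
Step 3: E_pack = V_pack * C_pack = 18.745 * 10.992 = 206.05 Wh
Step 4: m_pack = 5 * 3 * 0.0554 * 1.335 = 1.1094 kg
Step 5: ED = E_pack / m_pack = 206.05 / 1.1094 = 185.7 Wh/kg

185.7 Wh/kg


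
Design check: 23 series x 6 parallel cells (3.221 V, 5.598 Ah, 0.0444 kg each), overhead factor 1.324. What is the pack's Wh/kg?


Step 1: V_pack = 23 * 3.221 = 74.083 V
Step 2: C_pack = 6 * 5.598 = 33.588 Ah
Step 3: E_pack = V_pack * C_pack = 74.083 * 33.588 = 2488.3 Wh
Step 4: m_pack = 23 * 6 * 0.0444 * 1.324 = 8.1124 kg
Step 5: ED = E_pack / m_pack = 2488.3 / 8.1124 = 306.7 Wh/kg

306.7 Wh/kg


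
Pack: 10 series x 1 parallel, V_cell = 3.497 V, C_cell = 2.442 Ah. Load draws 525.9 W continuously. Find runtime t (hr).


Step 1: E_pack = Ns * V_cell * Np * C_cell = 10 * 3.497 * 1 * 2.442 = 85.397 Wh
Step 2: t = E_pack / P = 85.397 / 525.9 = 0.1624 hr

0.1624 hr


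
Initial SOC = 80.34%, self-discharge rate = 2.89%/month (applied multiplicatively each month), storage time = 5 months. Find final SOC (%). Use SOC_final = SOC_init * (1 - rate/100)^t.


Monthly retention factor = 1 - 2.89/100 = 0.9711
Over 5 months: factor^5 = 0.86361
SOC_final = 80.34 * 0.86361 = 69.38%

69.38%


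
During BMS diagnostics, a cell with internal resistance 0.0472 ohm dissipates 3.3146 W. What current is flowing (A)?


I = sqrt(Q / R) = sqrt(3.3146 / 0.0472) = sqrt(70.225) = 8.380 A

8.380 A


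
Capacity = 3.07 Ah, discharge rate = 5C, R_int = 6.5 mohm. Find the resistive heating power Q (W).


Convert: R = 6.5 mohm = 0.0065 ohm
Step 1: I = C_rate * capacity = 5 * 3.07 = 15.35 A
Step 2: Q = I^2 * R = 15.35^2 * 0.0065 = 235.62 * 0.0065 = 1.532 W

1.532 W


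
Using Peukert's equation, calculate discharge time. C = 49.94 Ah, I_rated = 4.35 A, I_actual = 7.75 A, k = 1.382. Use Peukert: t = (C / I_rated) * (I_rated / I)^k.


t_rated = C / I_rated = 49.94 / 4.35 = 11.48 hr
(I_rated/I)^k = (0.56129)^1.382 = 0.45017
t = t_rated * (I_rated/I)^k = 11.48 * 0.45017 = 5.168 hr

5.168 hr


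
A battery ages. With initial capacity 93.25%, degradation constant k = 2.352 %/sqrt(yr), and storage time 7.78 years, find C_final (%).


Step 1: sqrt(7.78 yr) = 2.7893
Step 2: drop = 2.352 * 2.7893 = 6.5604
Step 3: C_final = 93.25 - 6.5604 = 86.69%

86.69%


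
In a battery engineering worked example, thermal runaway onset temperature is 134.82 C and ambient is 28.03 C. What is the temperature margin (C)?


Safety margin = 134.82 C - 28.03 C = 106.79 C

106.79 C


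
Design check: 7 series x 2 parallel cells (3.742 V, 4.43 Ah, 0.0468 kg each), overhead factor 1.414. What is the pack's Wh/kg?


Step 1: V_pack = 7 * 3.742 = 26.194 V
Step 2: C_pack = 2 * 4.43 = 8.86 Ah
Step 3: E_pack = V_pack * C_pack = 26.194 * 8.86 = 232.08 Wh
Step 4: m_pack = 7 * 2 * 0.0468 * 1.414 = 0.92645 kg
Step 5: ED = E_pack / m_pack = 232.08 / 0.92645 = 250.5 Wh/kg

250.5 Wh/kg


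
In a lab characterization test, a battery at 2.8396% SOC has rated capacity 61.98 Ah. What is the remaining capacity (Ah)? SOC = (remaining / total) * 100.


remaining = SOC / 100 * total = 2.8396 / 100 * 61.98 = 1.760 Ah

1.760 Ah


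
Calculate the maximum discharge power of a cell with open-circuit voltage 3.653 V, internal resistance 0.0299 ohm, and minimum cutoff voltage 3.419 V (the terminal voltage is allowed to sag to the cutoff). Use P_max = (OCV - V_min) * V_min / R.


P_max = (OCV - V_min) * V_min / R = (3.653 - 3.419) * 3.419 / 0.0299 = 0.234 * 3.419 / 0.0299 = 26.76 W

26.76 W


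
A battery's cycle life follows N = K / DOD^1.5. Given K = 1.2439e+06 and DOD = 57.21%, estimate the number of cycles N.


DOD^1.5 = 432.72
N = K / DOD^1.5 = 1.2439e+06 / 432.72 = 2875

2875 cycles


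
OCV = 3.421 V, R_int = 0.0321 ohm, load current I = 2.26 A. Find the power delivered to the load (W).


Step 1: V_terminal = OCV - I*R = 3.421 - 2.26 * 0.0321 = 3.3485 V
Step 2: P_out = V_terminal * I = 3.3485 * 2.26 = 7.568 W

7.568 W


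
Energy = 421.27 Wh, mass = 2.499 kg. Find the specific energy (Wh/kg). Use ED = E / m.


ED = E / m = 421.27 / 2.499 = 168.6 Wh/kg

168.6 Wh/kg


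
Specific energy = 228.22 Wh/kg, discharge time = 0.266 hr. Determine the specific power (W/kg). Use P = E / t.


P_specific = E / t = 228.22 / 0.266 = 858.0 W/kg

858.0 W/kg


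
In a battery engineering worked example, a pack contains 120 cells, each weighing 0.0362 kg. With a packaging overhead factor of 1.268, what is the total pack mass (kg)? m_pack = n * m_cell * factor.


Cell mass sum = 120 * 0.0362 = 4.344 kg
With overhead 1.268: m_pack = 4.344 * 1.268 = 5.508 kg

5.508 kg


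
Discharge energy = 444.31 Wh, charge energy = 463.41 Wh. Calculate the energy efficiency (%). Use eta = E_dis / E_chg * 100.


eta_e = E_dis / E_chg * 100 = 444.31 / 463.41 * 100 = 95.88%

95.88%


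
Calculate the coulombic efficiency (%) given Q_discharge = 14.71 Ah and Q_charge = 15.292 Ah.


Coulombic efficiency = 14.71/15.292 * 100% = 96.19%

96.19%


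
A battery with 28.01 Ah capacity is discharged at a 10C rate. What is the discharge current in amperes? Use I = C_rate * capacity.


I = C_rate * capacity = 10 * 28.01 = 280.1 A

280.1 A


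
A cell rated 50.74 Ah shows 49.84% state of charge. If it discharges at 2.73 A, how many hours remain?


Step 1: remaining = SOC/100 * C_total = 49.84/100 * 50.74 = 25.289 Ah
Step 2: t = remaining / I = 25.289 / 2.73 = 9.263 hr

9.263 hr


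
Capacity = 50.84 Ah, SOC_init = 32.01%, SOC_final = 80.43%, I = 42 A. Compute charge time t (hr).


Step 1: dSOC = 80.43% - 32.01% = 48.42%
Step 2: delta_Ah = 50.84 * 48.42 / 100 = 24.617 Ah
Step 3: t = 24.617 / 42 = 0.5861 hr

0.5861 hr


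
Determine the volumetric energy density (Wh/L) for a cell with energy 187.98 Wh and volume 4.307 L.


Volumetric ED = 187.98 Wh / 4.307 L = 43.65 Wh/L

43.65 Wh/L


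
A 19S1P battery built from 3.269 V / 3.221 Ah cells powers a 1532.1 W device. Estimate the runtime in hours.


Step 1: E_pack = Ns * V_cell * Np * C_cell = 19 * 3.269 * 1 * 3.221 = 200.06 Wh
Step 2: t = E_pack / P = 200.06 / 1532.1 = 0.1306 hr

0.1306 hr


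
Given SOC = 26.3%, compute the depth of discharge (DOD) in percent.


Complement of SOC: DOD = 100% - 26.3% = 73.7%

73.7%


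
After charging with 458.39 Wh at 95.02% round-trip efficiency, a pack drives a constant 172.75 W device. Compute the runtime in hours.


Step 1: E_discharge = eta/100 * E_charge = 95.02/100 * 458.39 = 435.56 Wh
Step 2: t = E_discharge / P = 435.56 / 172.75 = 2.521 hr

2.521 hr


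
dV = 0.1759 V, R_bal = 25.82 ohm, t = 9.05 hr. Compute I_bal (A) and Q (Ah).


First, Ohm's law: I_bal = 0.1759 V / 25.82 ohm = 0.0068125 A
Then Q = I * t = 0.0068125 A * 9.05 hr = 0.06165 Ah

I=0.0068125 A, Q=0.06165 Ah


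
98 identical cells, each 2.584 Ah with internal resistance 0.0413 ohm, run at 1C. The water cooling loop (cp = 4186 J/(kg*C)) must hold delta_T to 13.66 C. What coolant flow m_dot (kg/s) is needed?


Step 1: I = 1 * 2.584 = 2.584 A
Step 2: Q_cell = I^2 * R = 2.584^2 * 0.0413 = 0.27576 W
Step 3: Q_total = 98 * 0.27576 = 27.024 W
Step 4: m_dot = Q_total / (cp * dT) = 27.024 / (4186 * 13.66) = 4.726e-04 kg/s

4.726e-04 kg/s


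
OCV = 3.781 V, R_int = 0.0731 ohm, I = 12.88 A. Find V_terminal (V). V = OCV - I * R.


V = OCV - I*R = 3.781 - 12.88 * 0.0731 = 2.839 V

2.839 V


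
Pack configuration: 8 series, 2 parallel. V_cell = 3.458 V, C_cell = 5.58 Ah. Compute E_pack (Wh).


V_pack = 8 * 3.458 = 27.664 V
C_pack = 2 * 5.58 = 11.16 Ah
E = V_pack * C_pack = 27.664 * 11.16 = 308.7 Wh

308.7 Wh


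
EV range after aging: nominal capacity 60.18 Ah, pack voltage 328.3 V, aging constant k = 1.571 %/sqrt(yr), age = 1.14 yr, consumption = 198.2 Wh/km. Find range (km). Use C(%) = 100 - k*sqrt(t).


Step 1: capacity retention = 100 - 1.571 * sqrt(1.14) = 100 - 1.571 * 1.0677 = 98.323%
Step 2: C_now = 60.18 * 98.323/100 = 59.171 Ah
Step 3: E_pack = V * C_now = 328.3 * 59.171 = 19426 Wh
Step 4: range = E_pack / consumption = 19426 / 198.2 = 98.01 km

98.01 km


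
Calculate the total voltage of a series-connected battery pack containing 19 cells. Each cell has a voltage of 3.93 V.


With 19 cells in series at 3.93 V each, V_pack = 74.67 V

74.67 V


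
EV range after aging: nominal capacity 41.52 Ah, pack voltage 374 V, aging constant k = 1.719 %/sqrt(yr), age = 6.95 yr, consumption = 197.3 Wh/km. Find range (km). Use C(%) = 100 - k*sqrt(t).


Step 1: capacity retention = 100 - 1.719 * sqrt(6.95) = 100 - 1.719 * 2.6363 = 95.468%
Step 2: C_now = 41.52 * 95.468/100 = 39.638 Ah
Step 3: E_pack = V * C_now = 374 * 39.638 = 14825 Wh
Step 4: range = E_pack / consumption = 14825 / 197.3 = 75.14 km

75.14 km


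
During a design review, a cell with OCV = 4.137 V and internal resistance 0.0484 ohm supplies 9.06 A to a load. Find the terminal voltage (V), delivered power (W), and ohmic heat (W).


Step 1: V_terminal = OCV - I*R = 4.137 - 9.06 * 0.0484 = 3.6985 V
Step 2: P_out = V_terminal * I = 3.6985 * 9.06 = 33.51 W
Step 3: Q = I^2 * R = 9.06^2 * 0.0484 = 3.973 W

V=3.6985 V, P=33.51 W, Q=3.973 W


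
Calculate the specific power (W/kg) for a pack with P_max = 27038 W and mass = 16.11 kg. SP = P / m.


Specific power = 27038 W / 16.11 kg = 1678 W/kg

1678 W/kg


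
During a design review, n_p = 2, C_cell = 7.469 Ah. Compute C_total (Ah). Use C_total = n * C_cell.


C_total = 2 * 7.469 = 14.938 Ah

14.938 Ah


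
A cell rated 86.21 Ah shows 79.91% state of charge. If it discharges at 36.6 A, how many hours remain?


Step 1: remaining = SOC/100 * C_total = 79.91/100 * 86.21 = 68.89 Ah
Step 2: t = remaining / I = 68.89 / 36.6 = 1.882 hr

1.882 hr


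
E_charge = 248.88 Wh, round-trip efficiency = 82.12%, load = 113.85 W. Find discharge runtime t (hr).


Step 1: E_discharge = eta/100 * E_charge = 82.12/100 * 248.88 = 204.38 Wh
Step 2: t = E_discharge / P = 204.38 / 113.85 = 1.795 hr

1.795 hr


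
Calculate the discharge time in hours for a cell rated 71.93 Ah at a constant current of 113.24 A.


Runtime = 71.93 Ah / 113.24 A = 0.6352 hr

0.6352 hr


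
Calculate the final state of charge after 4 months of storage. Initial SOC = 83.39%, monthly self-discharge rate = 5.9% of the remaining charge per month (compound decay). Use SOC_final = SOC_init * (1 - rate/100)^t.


decay = (1 - 5.9/100)^4 = 0.78408
SOC_final = 83.39 * 0.78408 = 65.38%

65.38%


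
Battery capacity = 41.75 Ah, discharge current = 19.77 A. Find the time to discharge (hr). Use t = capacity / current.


Runtime = 41.75 Ah / 19.77 A = 2.112 hr

2.112 hr


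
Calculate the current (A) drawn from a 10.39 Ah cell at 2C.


I = C_rate * capacity = 2 * 10.39 = 20.78 A

20.78 A


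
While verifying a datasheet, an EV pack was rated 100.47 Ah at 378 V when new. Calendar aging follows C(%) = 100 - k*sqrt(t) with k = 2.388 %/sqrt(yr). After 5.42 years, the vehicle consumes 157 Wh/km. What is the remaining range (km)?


Step 1: capacity retention = 100 - 2.388 * sqrt(5.42) = 100 - 2.388 * 2.3281 = 94.44%
Step 2: C_now = 100.47 * 94.44/100 = 94.884 Ah
Step 3: E_pack = V * C_now = 378 * 94.884 = 35866 Wh
Step 4: range = E_pack / consumption = 35866 / 157 = 228.4 km

228.4 km


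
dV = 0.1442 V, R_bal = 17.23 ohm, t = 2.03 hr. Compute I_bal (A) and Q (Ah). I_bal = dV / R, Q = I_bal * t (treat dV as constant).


I_bal = dV / R = 0.1442 / 17.23 = 0.0083691 A
Q = I_bal * t = 0.0083691 * 2.03 = 0.01699 Ah

I=0.0083691 A, Q=0.01699 Ah


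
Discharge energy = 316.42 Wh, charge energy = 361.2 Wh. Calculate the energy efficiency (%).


Round-trip efficiency = 316.42/361.2 * 100% = 87.60%

87.60%


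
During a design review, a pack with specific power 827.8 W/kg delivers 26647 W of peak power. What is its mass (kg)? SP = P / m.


m = P / SP = 26647 / 827.8 = 32.19 kg

32.19 kg


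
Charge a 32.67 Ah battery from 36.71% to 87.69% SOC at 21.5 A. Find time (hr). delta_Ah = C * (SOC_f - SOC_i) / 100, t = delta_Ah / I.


delta_Ah = 32.67 * (87.69 - 36.71) / 100 = 16.655 Ah
t = delta_Ah / I = 16.655 / 21.5 = 0.7747 hr

0.7747 hr


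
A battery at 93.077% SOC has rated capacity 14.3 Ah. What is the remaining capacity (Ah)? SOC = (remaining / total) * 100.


remaining = SOC / 100 * total = 93.077 / 100 * 14.3 = 13.31 Ah

13.31 Ah
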